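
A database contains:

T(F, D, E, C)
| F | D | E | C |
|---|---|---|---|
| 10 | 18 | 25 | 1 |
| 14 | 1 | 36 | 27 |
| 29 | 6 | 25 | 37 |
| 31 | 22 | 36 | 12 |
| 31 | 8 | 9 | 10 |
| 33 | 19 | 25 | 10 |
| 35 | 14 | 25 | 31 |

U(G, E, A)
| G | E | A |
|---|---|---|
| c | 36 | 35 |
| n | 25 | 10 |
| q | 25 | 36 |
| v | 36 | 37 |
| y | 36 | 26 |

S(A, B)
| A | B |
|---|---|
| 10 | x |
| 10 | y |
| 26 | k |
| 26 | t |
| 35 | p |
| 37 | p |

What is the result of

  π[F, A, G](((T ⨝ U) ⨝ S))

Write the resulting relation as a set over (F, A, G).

{(10, 10, n), (14, 26, y), (14, 35, c), (14, 37, v), (29, 10, n), (31, 26, y), (31, 35, c), (31, 37, v), (33, 10, n), (35, 10, n)}

Natural join on E: {(10, 18, 25, 1, n, 10), (10, 18, 25, 1, q, 36), (14, 1, 36, 27, c, 35), (14, 1, 36, 27, v, 37), (14, 1, 36, 27, y, 26), (29, 6, 25, 37, n, 10), (29, 6, 25, 37, q, 36), (31, 22, 36, 12, c, 35), (31, 22, 36, 12, v, 37), (31, 22, 36, 12, y, 26), (33, 19, 25, 10, n, 10), (33, 19, 25, 10, q, 36), (35, 14, 25, 31, n, 10), (35, 14, 25, 31, q, 36)}
Natural join on A: {(10, 18, 25, 1, n, 10, x), (10, 18, 25, 1, n, 10, y), (14, 1, 36, 27, c, 35, p), (14, 1, 36, 27, v, 37, p), (14, 1, 36, 27, y, 26, k), (14, 1, 36, 27, y, 26, t), (29, 6, 25, 37, n, 10, x), (29, 6, 25, 37, n, 10, y), (31, 22, 36, 12, c, 35, p), (31, 22, 36, 12, v, 37, p), (31, 22, 36, 12, y, 26, k), (31, 22, 36, 12, y, 26, t), (33, 19, 25, 10, n, 10, x), (33, 19, 25, 10, n, 10, y), (35, 14, 25, 31, n, 10, x), (35, 14, 25, 31, n, 10, y)}
π_{F, A, G} gives {(10, 10, n), (14, 26, y), (14, 35, c), (14, 37, v), (29, 10, n), (31, 26, y), (31, 35, c), (31, 37, v), (33, 10, n), (35, 10, n)} (6 duplicate(s) eliminated).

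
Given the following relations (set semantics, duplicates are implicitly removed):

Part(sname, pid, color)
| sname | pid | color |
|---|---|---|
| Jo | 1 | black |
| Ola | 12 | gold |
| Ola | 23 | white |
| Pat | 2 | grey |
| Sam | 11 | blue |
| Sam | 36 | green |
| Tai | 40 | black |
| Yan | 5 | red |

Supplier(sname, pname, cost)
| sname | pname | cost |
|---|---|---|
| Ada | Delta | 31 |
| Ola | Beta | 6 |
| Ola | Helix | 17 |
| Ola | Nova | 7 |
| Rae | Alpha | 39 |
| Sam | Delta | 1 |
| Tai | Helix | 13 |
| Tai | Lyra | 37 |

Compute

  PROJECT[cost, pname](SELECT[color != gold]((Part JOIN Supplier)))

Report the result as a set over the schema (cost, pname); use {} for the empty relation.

Part ⋈ Supplier (natural join on sname): {(Ola, 12, gold, Beta, 6), (Ola, 12, gold, Helix, 17), (Ola, 12, gold, Nova, 7), (Ola, 23, white, Beta, 6), (Ola, 23, white, Helix, 17), (Ola, 23, white, Nova, 7), (Sam, 11, blue, Delta, 1), (Sam, 36, green, Delta, 1), (Tai, 40, black, Helix, 13), (Tai, 40, black, Lyra, 37)}
Selection color != gold: {(Ola, 23, white, Beta, 6), (Ola, 23, white, Helix, 17), (Ola, 23, white, Nova, 7), (Sam, 11, blue, Delta, 1), (Sam, 36, green, Delta, 1), (Tai, 40, black, Helix, 13), (Tai, 40, black, Lyra, 37)}
Projecting to cost, pname (1 duplicate(s) eliminated): {(1, Delta), (13, Helix), (17, Helix), (37, Lyra), (6, Beta), (7, Nova)}

{(1, Delta), (13, Helix), (17, Helix), (37, Lyra), (6, Beta), (7, Nova)}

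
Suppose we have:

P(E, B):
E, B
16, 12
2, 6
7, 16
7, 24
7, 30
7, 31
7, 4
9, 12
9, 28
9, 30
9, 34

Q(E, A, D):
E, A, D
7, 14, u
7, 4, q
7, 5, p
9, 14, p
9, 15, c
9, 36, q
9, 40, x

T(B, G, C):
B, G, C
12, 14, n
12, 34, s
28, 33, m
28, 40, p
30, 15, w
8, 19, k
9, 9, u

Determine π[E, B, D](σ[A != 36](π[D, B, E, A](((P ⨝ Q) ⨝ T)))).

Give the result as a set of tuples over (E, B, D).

{(7, 30, p), (7, 30, q), (7, 30, u), (9, 12, c), (9, 12, p), (9, 12, x), (9, 28, c), (9, 28, p), (9, 28, x), (9, 30, c), (9, 30, p), (9, 30, x)}

Joining P and Q on E yields {(7, 16, 14, u), (7, 16, 4, q), (7, 16, 5, p), (7, 24, 14, u), (7, 24, 4, q), (7, 24, 5, p), (7, 30, 14, u), (7, 30, 4, q), (7, 30, 5, p), (7, 31, 14, u), (7, 31, 4, q), (7, 31, 5, p), (7, 4, 14, u), (7, 4, 4, q), (7, 4, 5, p), (9, 12, 14, p), (9, 12, 15, c), (9, 12, 36, q), (9, 12, 40, x), (9, 28, 14, p), (9, 28, 15, c), (9, 28, 36, q), (9, 28, 40, x), (9, 30, 14, p), (9, 30, 15, c), (9, 30, 36, q), (9, 30, 40, x), (9, 34, 14, p), (9, 34, 15, c), (9, 34, 36, q), (9, 34, 40, x)}.
Joining (P ⨝ Q) and T on B yields {(7, 30, 14, u, 15, w), (7, 30, 4, q, 15, w), (7, 30, 5, p, 15, w), (9, 12, 14, p, 14, n), (9, 12, 14, p, 34, s), (9, 12, 15, c, 14, n), (9, 12, 15, c, 34, s), (9, 12, 36, q, 14, n), (9, 12, 36, q, 34, s), (9, 12, 40, x, 14, n), (9, 12, 40, x, 34, s), (9, 28, 14, p, 33, m), (9, 28, 14, p, 40, p), (9, 28, 15, c, 33, m), (9, 28, 15, c, 40, p), (9, 28, 36, q, 33, m), (9, 28, 36, q, 40, p), (9, 28, 40, x, 33, m), (9, 28, 40, x, 40, p), (9, 30, 14, p, 15, w), (9, 30, 15, c, 15, w), (9, 30, 36, q, 15, w), (9, 30, 40, x, 15, w)}.
Keep only column(s) D, B, E, A (8 duplicate(s) eliminated): {(c, 12, 9, 15), (c, 28, 9, 15), (c, 30, 9, 15), (p, 12, 9, 14), (p, 28, 9, 14), (p, 30, 7, 5), (p, 30, 9, 14), (q, 12, 9, 36), (q, 28, 9, 36), (q, 30, 7, 4), (q, 30, 9, 36), (u, 30, 7, 14), (x, 12, 9, 40), (x, 28, 9, 40), (x, 30, 9, 40)}
Filtering on A != 36 leaves {(c, 12, 9, 15), (c, 28, 9, 15), (c, 30, 9, 15), (p, 12, 9, 14), (p, 28, 9, 14), (p, 30, 7, 5), (p, 30, 9, 14), (q, 30, 7, 4), (u, 30, 7, 14), (x, 12, 9, 40), (x, 28, 9, 40), (x, 30, 9, 40)}.
Keep only column(s) E, B, D: {(7, 30, p), (7, 30, q), (7, 30, u), (9, 12, c), (9, 12, p), (9, 12, x), (9, 28, c), (9, 28, p), (9, 28, x), (9, 30, c), (9, 30, p), (9, 30, x)}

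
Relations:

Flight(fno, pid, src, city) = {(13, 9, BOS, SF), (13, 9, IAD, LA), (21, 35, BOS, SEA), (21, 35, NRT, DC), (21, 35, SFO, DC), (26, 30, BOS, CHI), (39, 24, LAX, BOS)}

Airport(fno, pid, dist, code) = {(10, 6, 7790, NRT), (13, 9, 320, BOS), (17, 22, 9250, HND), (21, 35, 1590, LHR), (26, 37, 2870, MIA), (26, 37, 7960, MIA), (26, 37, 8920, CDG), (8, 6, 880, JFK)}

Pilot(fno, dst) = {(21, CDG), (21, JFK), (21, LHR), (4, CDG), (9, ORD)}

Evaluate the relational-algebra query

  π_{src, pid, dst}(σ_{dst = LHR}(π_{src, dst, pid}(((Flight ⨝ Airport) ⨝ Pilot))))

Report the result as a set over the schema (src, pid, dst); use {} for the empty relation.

Joining Flight and Airport on fno, pid yields {(13, 9, BOS, SF, 320, BOS), (13, 9, IAD, LA, 320, BOS), (21, 35, BOS, SEA, 1590, LHR), (21, 35, NRT, DC, 1590, LHR), (21, 35, SFO, DC, 1590, LHR)}.
Joining (Flight ⨝ Airport) and Pilot on fno yields {(21, 35, BOS, SEA, 1590, LHR, CDG), (21, 35, BOS, SEA, 1590, LHR, JFK), (21, 35, BOS, SEA, 1590, LHR, LHR), (21, 35, NRT, DC, 1590, LHR, CDG), (21, 35, NRT, DC, 1590, LHR, JFK), (21, 35, NRT, DC, 1590, LHR, LHR), (21, 35, SFO, DC, 1590, LHR, CDG), (21, 35, SFO, DC, 1590, LHR, JFK), (21, 35, SFO, DC, 1590, LHR, LHR)}.
π[src, dst, pid]: project onto (src, dst, pid) → {(BOS, CDG, 35), (BOS, JFK, 35), (BOS, LHR, 35), (NRT, CDG, 35), (NRT, JFK, 35), (NRT, LHR, 35), (SFO, CDG, 35), (SFO, JFK, 35), (SFO, LHR, 35)}
Apply σ_{dst = LHR}; surviving tuples: {(BOS, LHR, 35), (NRT, LHR, 35), (SFO, LHR, 35)}
π[src, pid, dst]: project onto (src, pid, dst) → {(BOS, 35, LHR), (NRT, 35, LHR), (SFO, 35, LHR)}

{(BOS, 35, LHR), (NRT, 35, LHR), (SFO, 35, LHR)}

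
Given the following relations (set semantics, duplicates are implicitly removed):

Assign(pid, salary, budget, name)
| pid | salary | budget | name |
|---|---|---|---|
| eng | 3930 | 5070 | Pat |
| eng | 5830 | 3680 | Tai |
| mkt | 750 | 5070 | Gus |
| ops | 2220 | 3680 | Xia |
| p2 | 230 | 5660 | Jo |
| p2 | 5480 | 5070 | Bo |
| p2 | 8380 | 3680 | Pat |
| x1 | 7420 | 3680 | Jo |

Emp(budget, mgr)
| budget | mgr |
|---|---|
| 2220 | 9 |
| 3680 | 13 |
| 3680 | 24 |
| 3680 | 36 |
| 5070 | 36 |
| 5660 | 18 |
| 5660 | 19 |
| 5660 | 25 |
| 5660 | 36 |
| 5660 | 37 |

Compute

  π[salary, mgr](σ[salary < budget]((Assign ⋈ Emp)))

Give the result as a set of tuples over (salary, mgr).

Assign ⋈ Emp (natural join on budget): {(eng, 3930, 5070, Pat, 36), (eng, 5830, 3680, Tai, 13), (eng, 5830, 3680, Tai, 24), (eng, 5830, 3680, Tai, 36), (mkt, 750, 5070, Gus, 36), (ops, 2220, 3680, Xia, 13), (ops, 2220, 3680, Xia, 24), (ops, 2220, 3680, Xia, 36), (p2, 230, 5660, Jo, 18), (p2, 230, 5660, Jo, 19), (p2, 230, 5660, Jo, 25), (p2, 230, 5660, Jo, 36), (p2, 230, 5660, Jo, 37), (p2, 5480, 5070, Bo, 36), (p2, 8380, 3680, Pat, 13), (p2, 8380, 3680, Pat, 24), (p2, 8380, 3680, Pat, 36), (x1, 7420, 3680, Jo, 13), (x1, 7420, 3680, Jo, 24), (x1, 7420, 3680, Jo, 36)}
Filtering on salary < budget leaves {(eng, 3930, 5070, Pat, 36), (mkt, 750, 5070, Gus, 36), (ops, 2220, 3680, Xia, 13), (ops, 2220, 3680, Xia, 24), (ops, 2220, 3680, Xia, 36), (p2, 230, 5660, Jo, 18), (p2, 230, 5660, Jo, 19), (p2, 230, 5660, Jo, 25), (p2, 230, 5660, Jo, 36), (p2, 230, 5660, Jo, 37)}.
Projecting to salary, mgr: {(2220, 13), (2220, 24), (2220, 36), (230, 18), (230, 19), (230, 25), (230, 36), (230, 37), (3930, 36), (750, 36)}

{(2220, 13), (2220, 24), (2220, 36), (230, 18), (230, 19), (230, 25), (230, 36), (230, 37), (3930, 36), (750, 36)}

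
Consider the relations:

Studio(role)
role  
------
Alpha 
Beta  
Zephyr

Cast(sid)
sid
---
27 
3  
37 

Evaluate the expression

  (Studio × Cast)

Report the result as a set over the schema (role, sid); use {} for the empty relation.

{(Alpha, 27), (Alpha, 3), (Alpha, 37), (Beta, 27), (Beta, 3), (Beta, 37), (Zephyr, 27), (Zephyr, 3), (Zephyr, 37)}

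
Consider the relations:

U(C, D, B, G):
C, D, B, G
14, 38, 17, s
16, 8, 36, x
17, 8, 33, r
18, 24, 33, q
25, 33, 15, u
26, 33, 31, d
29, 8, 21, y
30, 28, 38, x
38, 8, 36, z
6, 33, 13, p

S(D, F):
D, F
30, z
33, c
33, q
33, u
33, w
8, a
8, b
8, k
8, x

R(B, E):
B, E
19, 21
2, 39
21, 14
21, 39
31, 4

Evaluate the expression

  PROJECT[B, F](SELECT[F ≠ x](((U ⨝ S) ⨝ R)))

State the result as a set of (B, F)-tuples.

Natural join on D: {(16, 8, 36, x, a), (16, 8, 36, x, b), (16, 8, 36, x, k), (16, 8, 36, x, x), (17, 8, 33, r, a), (17, 8, 33, r, b), (17, 8, 33, r, k), (17, 8, 33, r, x), (25, 33, 15, u, c), (25, 33, 15, u, q), (25, 33, 15, u, u), (25, 33, 15, u, w), (26, 33, 31, d, c), (26, 33, 31, d, q), (26, 33, 31, d, u), (26, 33, 31, d, w), (29, 8, 21, y, a), (29, 8, 21, y, b), (29, 8, 21, y, k), (29, 8, 21, y, x), (38, 8, 36, z, a), (38, 8, 36, z, b), (38, 8, 36, z, k), (38, 8, 36, z, x), (6, 33, 13, p, c), (6, 33, 13, p, q), (6, 33, 13, p, u), (6, 33, 13, p, w)}
Natural join on B: {(26, 33, 31, d, c, 4), (26, 33, 31, d, q, 4), (26, 33, 31, d, u, 4), (26, 33, 31, d, w, 4), (29, 8, 21, y, a, 14), (29, 8, 21, y, a, 39), (29, 8, 21, y, b, 14), (29, 8, 21, y, b, 39), (29, 8, 21, y, k, 14), (29, 8, 21, y, k, 39), (29, 8, 21, y, x, 14), (29, 8, 21, y, x, 39)}
Filtering on F ≠ x leaves {(26, 33, 31, d, c, 4), (26, 33, 31, d, q, 4), (26, 33, 31, d, u, 4), (26, 33, 31, d, w, 4), (29, 8, 21, y, a, 14), (29, 8, 21, y, a, 39), (29, 8, 21, y, b, 14), (29, 8, 21, y, b, 39), (29, 8, 21, y, k, 14), (29, 8, 21, y, k, 39)}.
π[B, F]: project onto (B, F) (3 duplicate(s) eliminated) → {(21, a), (21, b), (21, k), (31, c), (31, q), (31, u), (31, w)}

{(21, a), (21, b), (21, k), (31, c), (31, q), (31, u), (31, w)}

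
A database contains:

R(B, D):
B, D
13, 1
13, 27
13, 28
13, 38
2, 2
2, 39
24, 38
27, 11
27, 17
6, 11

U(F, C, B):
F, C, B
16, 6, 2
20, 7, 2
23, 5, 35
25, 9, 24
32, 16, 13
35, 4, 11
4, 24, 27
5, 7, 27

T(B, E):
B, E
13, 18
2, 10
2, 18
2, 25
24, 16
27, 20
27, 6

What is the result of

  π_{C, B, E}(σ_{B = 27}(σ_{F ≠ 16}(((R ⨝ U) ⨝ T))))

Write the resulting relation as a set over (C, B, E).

R ⋈ U (natural join on B): {(13, 1, 32, 16), (13, 27, 32, 16), (13, 28, 32, 16), (13, 38, 32, 16), (2, 2, 16, 6), (2, 2, 20, 7), (2, 39, 16, 6), (2, 39, 20, 7), (24, 38, 25, 9), (27, 11, 4, 24), (27, 11, 5, 7), (27, 17, 4, 24), (27, 17, 5, 7)}
(R ⨝ U) ⋈ T (natural join on B): {(13, 1, 32, 16, 18), (13, 27, 32, 16, 18), (13, 28, 32, 16, 18), (13, 38, 32, 16, 18), (2, 2, 16, 6, 10), (2, 2, 16, 6, 18), (2, 2, 16, 6, 25), (2, 2, 20, 7, 10), (2, 2, 20, 7, 18), (2, 2, 20, 7, 25), (2, 39, 16, 6, 10), (2, 39, 16, 6, 18), (2, 39, 16, 6, 25), (2, 39, 20, 7, 10), (2, 39, 20, 7, 18), (2, 39, 20, 7, 25), (24, 38, 25, 9, 16), (27, 11, 4, 24, 20), (27, 11, 4, 24, 6), (27, 11, 5, 7, 20), (27, 11, 5, 7, 6), (27, 17, 4, 24, 20), (27, 17, 4, 24, 6), (27, 17, 5, 7, 20), (27, 17, 5, 7, 6)}
Selection F ≠ 16: {(13, 1, 32, 16, 18), (13, 27, 32, 16, 18), (13, 28, 32, 16, 18), (13, 38, 32, 16, 18), (2, 2, 20, 7, 10), (2, 2, 20, 7, 18), (2, 2, 20, 7, 25), (2, 39, 20, 7, 10), (2, 39, 20, 7, 18), (2, 39, 20, 7, 25), (24, 38, 25, 9, 16), (27, 11, 4, 24, 20), (27, 11, 4, 24, 6), (27, 11, 5, 7, 20), (27, 11, 5, 7, 6), (27, 17, 4, 24, 20), (27, 17, 4, 24, 6), (27, 17, 5, 7, 20), (27, 17, 5, 7, 6)}
Selection B = 27: {(27, 11, 4, 24, 20), (27, 11, 4, 24, 6), (27, 11, 5, 7, 20), (27, 11, 5, 7, 6), (27, 17, 4, 24, 20), (27, 17, 4, 24, 6), (27, 17, 5, 7, 20), (27, 17, 5, 7, 6)}
Keep only column(s) C, B, E (4 duplicate(s) eliminated): {(24, 27, 20), (24, 27, 6), (7, 27, 20), (7, 27, 6)}

{(24, 27, 20), (24, 27, 6), (7, 27, 20), (7, 27, 6)}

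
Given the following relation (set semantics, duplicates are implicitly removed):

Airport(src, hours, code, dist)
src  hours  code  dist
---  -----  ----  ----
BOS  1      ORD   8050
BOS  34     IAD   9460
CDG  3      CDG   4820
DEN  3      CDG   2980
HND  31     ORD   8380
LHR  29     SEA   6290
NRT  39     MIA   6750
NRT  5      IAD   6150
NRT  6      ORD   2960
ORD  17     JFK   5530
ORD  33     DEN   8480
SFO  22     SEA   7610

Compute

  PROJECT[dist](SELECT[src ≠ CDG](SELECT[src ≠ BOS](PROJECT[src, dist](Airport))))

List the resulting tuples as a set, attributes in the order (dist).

{2960, 2980, 5530, 6150, 6290, 6750, 7610, 8380, 8480}

π_{src, dist} gives {(BOS, 8050), (BOS, 9460), (CDG, 4820), (DEN, 2980), (HND, 8380), (LHR, 6290), (NRT, 2960), (NRT, 6150), (NRT, 6750), (ORD, 5530), (ORD, 8480), (SFO, 7610)}.
Apply σ_{src ≠ BOS}; surviving tuples: {(CDG, 4820), (DEN, 2980), (HND, 8380), (LHR, 6290), (NRT, 2960), (NRT, 6150), (NRT, 6750), (ORD, 5530), (ORD, 8480), (SFO, 7610)}
Apply σ_{src ≠ CDG}; surviving tuples: {(DEN, 2980), (HND, 8380), (LHR, 6290), (NRT, 2960), (NRT, 6150), (NRT, 6750), (ORD, 5530), (ORD, 8480), (SFO, 7610)}
π_{dist} gives {2960, 2980, 5530, 6150, 6290, 6750, 7610, 8380, 8480}.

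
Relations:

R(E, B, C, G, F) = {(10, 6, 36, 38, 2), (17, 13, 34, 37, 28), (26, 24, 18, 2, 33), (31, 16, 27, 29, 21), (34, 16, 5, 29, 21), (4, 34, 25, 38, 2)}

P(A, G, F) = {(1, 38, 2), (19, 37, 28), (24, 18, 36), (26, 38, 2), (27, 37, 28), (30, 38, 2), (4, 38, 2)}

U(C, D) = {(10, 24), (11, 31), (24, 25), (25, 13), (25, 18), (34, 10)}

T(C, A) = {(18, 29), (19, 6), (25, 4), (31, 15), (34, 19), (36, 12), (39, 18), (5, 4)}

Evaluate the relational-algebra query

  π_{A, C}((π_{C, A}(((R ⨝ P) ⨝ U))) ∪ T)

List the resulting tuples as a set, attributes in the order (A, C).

{(1, 25), (12, 36), (15, 31), (18, 39), (19, 34), (26, 25), (27, 34), (29, 18), (30, 25), (4, 25), (4, 5), (6, 19)}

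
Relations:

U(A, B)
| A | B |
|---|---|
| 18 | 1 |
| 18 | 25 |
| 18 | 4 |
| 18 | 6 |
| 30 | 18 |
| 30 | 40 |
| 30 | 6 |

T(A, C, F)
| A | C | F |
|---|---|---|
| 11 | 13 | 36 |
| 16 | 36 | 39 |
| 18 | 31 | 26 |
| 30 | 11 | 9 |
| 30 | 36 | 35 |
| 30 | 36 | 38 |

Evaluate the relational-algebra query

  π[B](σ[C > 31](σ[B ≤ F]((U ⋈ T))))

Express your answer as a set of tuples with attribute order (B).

U ⋈ T (natural join on A): {(18, 1, 31, 26), (18, 25, 31, 26), (18, 4, 31, 26), (18, 6, 31, 26), (30, 18, 11, 9), (30, 18, 36, 35), (30, 18, 36, 38), (30, 40, 11, 9), (30, 40, 36, 35), (30, 40, 36, 38), (30, 6, 11, 9), (30, 6, 36, 35), (30, 6, 36, 38)}
Apply σ_{B ≤ F}; surviving tuples: {(18, 1, 31, 26), (18, 25, 31, 26), (18, 4, 31, 26), (18, 6, 31, 26), (30, 18, 36, 35), (30, 18, 36, 38), (30, 6, 11, 9), (30, 6, 36, 35), (30, 6, 36, 38)}
Apply σ_{C > 31}; surviving tuples: {(30, 18, 36, 35), (30, 18, 36, 38), (30, 6, 36, 35), (30, 6, 36, 38)}
π_{B} gives {18, 6} (2 duplicate(s) eliminated).

{18, 6}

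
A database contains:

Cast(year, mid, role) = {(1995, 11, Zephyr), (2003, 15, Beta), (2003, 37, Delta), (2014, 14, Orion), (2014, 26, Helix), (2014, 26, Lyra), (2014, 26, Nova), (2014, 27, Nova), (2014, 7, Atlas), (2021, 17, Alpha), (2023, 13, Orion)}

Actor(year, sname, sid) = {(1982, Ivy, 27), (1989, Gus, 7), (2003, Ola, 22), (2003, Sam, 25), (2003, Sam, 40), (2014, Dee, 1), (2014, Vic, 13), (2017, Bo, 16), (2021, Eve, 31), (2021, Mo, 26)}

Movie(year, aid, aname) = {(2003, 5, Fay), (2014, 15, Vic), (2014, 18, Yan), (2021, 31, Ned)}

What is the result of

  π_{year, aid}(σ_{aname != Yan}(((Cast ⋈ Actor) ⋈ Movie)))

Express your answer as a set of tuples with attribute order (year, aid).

Natural join on year: {(2003, 15, Beta, Ola, 22), (2003, 15, Beta, Sam, 25), (2003, 15, Beta, Sam, 40), (2003, 37, Delta, Ola, 22), (2003, 37, Delta, Sam, 25), (2003, 37, Delta, Sam, 40), (2014, 14, Orion, Dee, 1), (2014, 14, Orion, Vic, 13), (2014, 26, Helix, Dee, 1), (2014, 26, Helix, Vic, 13), (2014, 26, Lyra, Dee, 1), (2014, 26, Lyra, Vic, 13), (2014, 26, Nova, Dee, 1), (2014, 26, Nova, Vic, 13), (2014, 27, Nova, Dee, 1), (2014, 27, Nova, Vic, 13), (2014, 7, Atlas, Dee, 1), (2014, 7, Atlas, Vic, 13), (2021, 17, Alpha, Eve, 31), (2021, 17, Alpha, Mo, 26)}
Natural join on year: {(2003, 15, Beta, Ola, 22, 5, Fay), (2003, 15, Beta, Sam, 25, 5, Fay), (2003, 15, Beta, Sam, 40, 5, Fay), (2003, 37, Delta, Ola, 22, 5, Fay), (2003, 37, Delta, Sam, 25, 5, Fay), (2003, 37, Delta, Sam, 40, 5, Fay), (2014, 14, Orion, Dee, 1, 15, Vic), (2014, 14, Orion, Dee, 1, 18, Yan), (2014, 14, Orion, Vic, 13, 15, Vic), (2014, 14, Orion, Vic, 13, 18, Yan), (2014, 26, Helix, Dee, 1, 15, Vic), (2014, 26, Helix, Dee, 1, 18, Yan), (2014, 26, Helix, Vic, 13, 15, Vic), (2014, 26, Helix, Vic, 13, 18, Yan), (2014, 26, Lyra, Dee, 1, 15, Vic), (2014, 26, Lyra, Dee, 1, 18, Yan), (2014, 26, Lyra, Vic, 13, 15, Vic), (2014, 26, Lyra, Vic, 13, 18, Yan), (2014, 26, Nova, Dee, 1, 15, Vic), (2014, 26, Nova, Dee, 1, 18, Yan), (2014, 26, Nova, Vic, 13, 15, Vic), (2014, 26, Nova, Vic, 13, 18, Yan), (2014, 27, Nova, Dee, 1, 15, Vic), (2014, 27, Nova, Dee, 1, 18, Yan), (2014, 27, Nova, Vic, 13, 15, Vic), (2014, 27, Nova, Vic, 13, 18, Yan), (2014, 7, Atlas, Dee, 1, 15, Vic), (2014, 7, Atlas, Dee, 1, 18, Yan), (2014, 7, Atlas, Vic, 13, 15, Vic), (2014, 7, Atlas, Vic, 13, 18, Yan), (2021, 17, Alpha, Eve, 31, 31, Ned), (2021, 17, Alpha, Mo, 26, 31, Ned)}
Apply σ_{aname != Yan}; surviving tuples: {(2003, 15, Beta, Ola, 22, 5, Fay), (2003, 15, Beta, Sam, 25, 5, Fay), (2003, 15, Beta, Sam, 40, 5, Fay), (2003, 37, Delta, Ola, 22, 5, Fay), (2003, 37, Delta, Sam, 25, 5, Fay), (2003, 37, Delta, Sam, 40, 5, Fay), (2014, 14, Orion, Dee, 1, 15, Vic), (2014, 14, Orion, Vic, 13, 15, Vic), (2014, 26, Helix, Dee, 1, 15, Vic), (2014, 26, Helix, Vic, 13, 15, Vic), (2014, 26, Lyra, Dee, 1, 15, Vic), (2014, 26, Lyra, Vic, 13, 15, Vic), (2014, 26, Nova, Dee, 1, 15, Vic), (2014, 26, Nova, Vic, 13, 15, Vic), (2014, 27, Nova, Dee, 1, 15, Vic), (2014, 27, Nova, Vic, 13, 15, Vic), (2014, 7, Atlas, Dee, 1, 15, Vic), (2014, 7, Atlas, Vic, 13, 15, Vic), (2021, 17, Alpha, Eve, 31, 31, Ned), (2021, 17, Alpha, Mo, 26, 31, Ned)}
π[year, aid]: project onto (year, aid) (17 duplicate(s) eliminated) → {(2003, 5), (2014, 15), (2021, 31)}

{(2003, 5), (2014, 15), (2021, 31)}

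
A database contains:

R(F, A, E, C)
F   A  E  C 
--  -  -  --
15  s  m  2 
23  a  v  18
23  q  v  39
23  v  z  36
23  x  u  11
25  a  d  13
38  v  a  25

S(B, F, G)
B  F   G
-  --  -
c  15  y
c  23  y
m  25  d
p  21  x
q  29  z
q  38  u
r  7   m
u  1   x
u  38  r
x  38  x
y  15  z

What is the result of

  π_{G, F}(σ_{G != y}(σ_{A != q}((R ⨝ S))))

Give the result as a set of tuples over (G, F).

{(d, 25), (r, 38), (u, 38), (x, 38), (z, 15)}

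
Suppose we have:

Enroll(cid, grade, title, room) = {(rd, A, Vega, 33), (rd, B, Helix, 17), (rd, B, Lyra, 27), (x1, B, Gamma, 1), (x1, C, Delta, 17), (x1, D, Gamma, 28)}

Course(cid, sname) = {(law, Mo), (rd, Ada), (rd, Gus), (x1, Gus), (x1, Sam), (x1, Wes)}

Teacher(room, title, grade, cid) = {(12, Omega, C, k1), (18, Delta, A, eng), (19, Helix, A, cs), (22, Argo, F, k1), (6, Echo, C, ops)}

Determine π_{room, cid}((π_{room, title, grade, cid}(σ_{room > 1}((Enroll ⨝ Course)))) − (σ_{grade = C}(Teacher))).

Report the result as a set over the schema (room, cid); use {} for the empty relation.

{(17, rd), (17, x1), (27, rd), (28, x1), (33, rd)}

Enroll ⋈ Course (natural join on cid): {(rd, A, Vega, 33, Ada), (rd, A, Vega, 33, Gus), (rd, B, Helix, 17, Ada), (rd, B, Helix, 17, Gus), (rd, B, Lyra, 27, Ada), (rd, B, Lyra, 27, Gus), (x1, B, Gamma, 1, Gus), (x1, B, Gamma, 1, Sam), (x1, B, Gamma, 1, Wes), (x1, C, Delta, 17, Gus), (x1, C, Delta, 17, Sam), (x1, C, Delta, 17, Wes), (x1, D, Gamma, 28, Gus), (x1, D, Gamma, 28, Sam), (x1, D, Gamma, 28, Wes)}
σ[room > 1]: keep tuples satisfying room > 1 → {(rd, A, Vega, 33, Ada), (rd, A, Vega, 33, Gus), (rd, B, Helix, 17, Ada), (rd, B, Helix, 17, Gus), (rd, B, Lyra, 27, Ada), (rd, B, Lyra, 27, Gus), (x1, C, Delta, 17, Gus), (x1, C, Delta, 17, Sam), (x1, C, Delta, 17, Wes), (x1, D, Gamma, 28, Gus), (x1, D, Gamma, 28, Sam), (x1, D, Gamma, 28, Wes)}
Projecting to room, title, grade, cid (7 duplicate(s) eliminated): {(17, Delta, C, x1), (17, Helix, B, rd), (27, Lyra, B, rd), (28, Gamma, D, x1), (33, Vega, A, rd)}
σ[grade = C]: keep tuples satisfying grade = C → {(12, Omega, C, k1), (6, Echo, C, ops)}
Set difference of the two operands is {(17, Delta, C, x1), (17, Helix, B, rd), (27, Lyra, B, rd), (28, Gamma, D, x1), (33, Vega, A, rd)}.
Projecting to room, cid: {(17, rd), (17, x1), (27, rd), (28, x1), (33, rd)}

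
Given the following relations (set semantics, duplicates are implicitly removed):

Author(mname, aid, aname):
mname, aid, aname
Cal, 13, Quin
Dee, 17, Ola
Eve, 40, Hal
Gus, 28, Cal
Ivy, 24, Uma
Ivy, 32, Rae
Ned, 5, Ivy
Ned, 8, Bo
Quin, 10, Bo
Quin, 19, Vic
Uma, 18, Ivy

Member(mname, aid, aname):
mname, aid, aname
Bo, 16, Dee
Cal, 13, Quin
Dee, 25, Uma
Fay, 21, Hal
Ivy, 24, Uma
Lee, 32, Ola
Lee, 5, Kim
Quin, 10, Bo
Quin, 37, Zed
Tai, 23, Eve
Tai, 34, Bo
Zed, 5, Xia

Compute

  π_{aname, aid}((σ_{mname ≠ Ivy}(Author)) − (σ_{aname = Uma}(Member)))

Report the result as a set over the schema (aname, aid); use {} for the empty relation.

Selection mname ≠ Ivy: {(Cal, 13, Quin), (Dee, 17, Ola), (Eve, 40, Hal), (Gus, 28, Cal), (Ned, 5, Ivy), (Ned, 8, Bo), (Quin, 10, Bo), (Quin, 19, Vic), (Uma, 18, Ivy)}
Selection aname = Uma: {(Dee, 25, Uma), (Ivy, 24, Uma)}
Taking the difference: {(Cal, 13, Quin), (Dee, 17, Ola), (Eve, 40, Hal), (Gus, 28, Cal), (Ned, 5, Ivy), (Ned, 8, Bo), (Quin, 10, Bo), (Quin, 19, Vic), (Uma, 18, Ivy)}
π[aname, aid]: project onto (aname, aid) → {(Bo, 10), (Bo, 8), (Cal, 28), (Hal, 40), (Ivy, 18), (Ivy, 5), (Ola, 17), (Quin, 13), (Vic, 19)}

{(Bo, 10), (Bo, 8), (Cal, 28), (Hal, 40), (Ivy, 18), (Ivy, 5), (Ola, 17), (Quin, 13), (Vic, 19)}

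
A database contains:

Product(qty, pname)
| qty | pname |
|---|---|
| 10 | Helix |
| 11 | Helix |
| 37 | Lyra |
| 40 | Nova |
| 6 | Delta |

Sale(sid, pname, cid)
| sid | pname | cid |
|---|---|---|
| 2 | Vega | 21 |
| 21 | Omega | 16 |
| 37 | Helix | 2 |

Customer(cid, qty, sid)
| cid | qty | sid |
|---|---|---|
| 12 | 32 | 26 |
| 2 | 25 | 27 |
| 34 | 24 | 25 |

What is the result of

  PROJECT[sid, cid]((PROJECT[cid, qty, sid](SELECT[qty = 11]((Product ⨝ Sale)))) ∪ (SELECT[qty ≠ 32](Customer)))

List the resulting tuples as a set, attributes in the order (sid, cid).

Natural join on pname: {(10, Helix, 37, 2), (11, Helix, 37, 2)}
Filtering on qty = 11 leaves {(11, Helix, 37, 2)}.
Projecting to cid, qty, sid: {(2, 11, 37)}
Filtering on qty ≠ 32 leaves {(2, 25, 27), (34, 24, 25)}.
Set union of the two operands is {(2, 11, 37), (2, 25, 27), (34, 24, 25)}.
Projecting to sid, cid: {(25, 34), (27, 2), (37, 2)}

{(25, 34), (27, 2), (37, 2)}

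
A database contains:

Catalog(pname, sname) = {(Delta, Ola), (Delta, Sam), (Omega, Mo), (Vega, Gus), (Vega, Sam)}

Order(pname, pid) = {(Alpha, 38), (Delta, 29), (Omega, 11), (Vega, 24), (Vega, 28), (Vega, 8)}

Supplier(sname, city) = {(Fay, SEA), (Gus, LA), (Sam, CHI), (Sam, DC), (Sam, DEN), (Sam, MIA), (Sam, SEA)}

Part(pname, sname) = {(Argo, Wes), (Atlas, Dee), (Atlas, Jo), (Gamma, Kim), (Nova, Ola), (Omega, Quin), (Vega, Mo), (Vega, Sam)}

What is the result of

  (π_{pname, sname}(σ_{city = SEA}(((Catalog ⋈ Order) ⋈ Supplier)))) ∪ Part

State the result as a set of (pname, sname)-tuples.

Natural join on pname: {(Delta, Ola, 29), (Delta, Sam, 29), (Omega, Mo, 11), (Vega, Gus, 24), (Vega, Gus, 28), (Vega, Gus, 8), (Vega, Sam, 24), (Vega, Sam, 28), (Vega, Sam, 8)}
Natural join on sname: {(Delta, Sam, 29, CHI), (Delta, Sam, 29, DC), (Delta, Sam, 29, DEN), (Delta, Sam, 29, MIA), (Delta, Sam, 29, SEA), (Vega, Gus, 24, LA), (Vega, Gus, 28, LA), (Vega, Gus, 8, LA), (Vega, Sam, 24, CHI), (Vega, Sam, 24, DC), (Vega, Sam, 24, DEN), (Vega, Sam, 24, MIA), (Vega, Sam, 24, SEA), (Vega, Sam, 28, CHI), (Vega, Sam, 28, DC), (Vega, Sam, 28, DEN), (Vega, Sam, 28, MIA), (Vega, Sam, 28, SEA), (Vega, Sam, 8, CHI), (Vega, Sam, 8, DC), (Vega, Sam, 8, DEN), (Vega, Sam, 8, MIA), (Vega, Sam, 8, SEA)}
Selection city = SEA: {(Delta, Sam, 29, SEA), (Vega, Sam, 24, SEA), (Vega, Sam, 28, SEA), (Vega, Sam, 8, SEA)}
Keep only column(s) pname, sname (2 duplicate(s) eliminated): {(Delta, Sam), (Vega, Sam)}
Set union of the two operands is {(Argo, Wes), (Atlas, Dee), (Atlas, Jo), (Delta, Sam), (Gamma, Kim), (Nova, Ola), (Omega, Quin), (Vega, Mo), (Vega, Sam)}.

{(Argo, Wes), (Atlas, Dee), (Atlas, Jo), (Delta, Sam), (Gamma, Kim), (Nova, Ola), (Omega, Quin), (Vega, Mo), (Vega, Sam)}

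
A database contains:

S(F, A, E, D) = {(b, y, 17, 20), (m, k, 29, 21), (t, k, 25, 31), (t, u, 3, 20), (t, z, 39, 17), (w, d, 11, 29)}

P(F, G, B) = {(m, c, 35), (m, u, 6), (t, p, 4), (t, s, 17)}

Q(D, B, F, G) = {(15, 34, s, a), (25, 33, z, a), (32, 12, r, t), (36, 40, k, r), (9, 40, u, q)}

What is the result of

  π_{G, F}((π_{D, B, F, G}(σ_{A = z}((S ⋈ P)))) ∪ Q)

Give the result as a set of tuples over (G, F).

{(a, s), (a, z), (p, t), (q, u), (r, k), (s, t), (t, r)}

Joining S and P on F yields {(m, k, 29, 21, c, 35), (m, k, 29, 21, u, 6), (t, k, 25, 31, p, 4), (t, k, 25, 31, s, 17), (t, u, 3, 20, p, 4), (t, u, 3, 20, s, 17), (t, z, 39, 17, p, 4), (t, z, 39, 17, s, 17)}.
Filtering on A = z leaves {(t, z, 39, 17, p, 4), (t, z, 39, 17, s, 17)}.
Keep only column(s) D, B, F, G: {(17, 17, t, s), (17, 4, t, p)}
Taking the union: {(15, 34, s, a), (17, 17, t, s), (17, 4, t, p), (25, 33, z, a), (32, 12, r, t), (36, 40, k, r), (9, 40, u, q)}
Keep only column(s) G, F: {(a, s), (a, z), (p, t), (q, u), (r, k), (s, t), (t, r)}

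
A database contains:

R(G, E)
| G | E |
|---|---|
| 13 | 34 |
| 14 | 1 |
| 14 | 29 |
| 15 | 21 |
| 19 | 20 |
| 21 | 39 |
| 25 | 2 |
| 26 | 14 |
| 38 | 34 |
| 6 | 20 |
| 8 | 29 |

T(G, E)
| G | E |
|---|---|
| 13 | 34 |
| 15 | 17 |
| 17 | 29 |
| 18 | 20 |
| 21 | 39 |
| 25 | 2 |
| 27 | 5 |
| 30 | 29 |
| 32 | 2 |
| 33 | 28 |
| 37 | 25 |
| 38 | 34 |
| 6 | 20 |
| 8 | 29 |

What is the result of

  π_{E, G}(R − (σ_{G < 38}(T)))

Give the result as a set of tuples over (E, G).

{(1, 14), (14, 26), (20, 19), (21, 15), (29, 14), (34, 38)}

Filtering on G < 38 leaves {(13, 34), (15, 17), (17, 29), (18, 20), (21, 39), (25, 2), (27, 5), (30, 29), (32, 2), (33, 28), (37, 25), (6, 20), (8, 29)}.
Taking the difference: {(14, 1), (14, 29), (15, 21), (19, 20), (26, 14), (38, 34)}
π_{E, G} gives {(1, 14), (14, 26), (20, 19), (21, 15), (29, 14), (34, 38)}.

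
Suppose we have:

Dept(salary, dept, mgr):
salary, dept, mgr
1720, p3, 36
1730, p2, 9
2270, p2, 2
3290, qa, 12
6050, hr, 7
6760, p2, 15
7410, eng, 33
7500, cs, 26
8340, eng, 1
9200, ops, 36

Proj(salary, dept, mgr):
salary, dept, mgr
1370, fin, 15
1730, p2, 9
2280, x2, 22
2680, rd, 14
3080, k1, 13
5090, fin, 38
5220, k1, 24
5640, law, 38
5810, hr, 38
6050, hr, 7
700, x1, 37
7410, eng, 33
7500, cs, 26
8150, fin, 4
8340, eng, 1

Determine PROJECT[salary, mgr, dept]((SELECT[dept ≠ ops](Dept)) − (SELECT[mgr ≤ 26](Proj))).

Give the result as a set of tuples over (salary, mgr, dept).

σ[dept ≠ ops]: keep tuples satisfying dept ≠ ops → {(1720, p3, 36), (1730, p2, 9), (2270, p2, 2), (3290, qa, 12), (6050, hr, 7), (6760, p2, 15), (7410, eng, 33), (7500, cs, 26), (8340, eng, 1)}
σ[mgr ≤ 26]: keep tuples satisfying mgr ≤ 26 → {(1370, fin, 15), (1730, p2, 9), (2280, x2, 22), (2680, rd, 14), (3080, k1, 13), (5220, k1, 24), (6050, hr, 7), (7500, cs, 26), (8150, fin, 4), (8340, eng, 1)}
Set difference of the two operands is {(1720, p3, 36), (2270, p2, 2), (3290, qa, 12), (6760, p2, 15), (7410, eng, 33)}.
Projecting to salary, mgr, dept: {(1720, 36, p3), (2270, 2, p2), (3290, 12, qa), (6760, 15, p2), (7410, 33, eng)}

{(1720, 36, p3), (2270, 2, p2), (3290, 12, qa), (6760, 15, p2), (7410, 33, eng)}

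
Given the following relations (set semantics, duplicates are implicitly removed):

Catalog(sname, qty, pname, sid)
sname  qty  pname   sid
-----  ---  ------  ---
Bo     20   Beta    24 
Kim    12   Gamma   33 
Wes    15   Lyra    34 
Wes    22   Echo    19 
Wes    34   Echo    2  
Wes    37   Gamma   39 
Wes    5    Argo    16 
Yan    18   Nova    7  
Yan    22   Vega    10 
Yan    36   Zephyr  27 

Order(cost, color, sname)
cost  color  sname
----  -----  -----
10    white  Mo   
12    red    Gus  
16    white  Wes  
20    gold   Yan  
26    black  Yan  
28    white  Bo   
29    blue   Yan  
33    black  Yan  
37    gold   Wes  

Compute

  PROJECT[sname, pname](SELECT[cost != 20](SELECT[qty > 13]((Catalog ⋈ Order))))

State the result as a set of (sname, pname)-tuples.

{(Bo, Beta), (Wes, Echo), (Wes, Gamma), (Wes, Lyra), (Yan, Nova), (Yan, Vega), (Yan, Zephyr)}

Joining Catalog and Order on sname yields {(Bo, 20, Beta, 24, 28, white), (Wes, 15, Lyra, 34, 16, white), (Wes, 15, Lyra, 34, 37, gold), (Wes, 22, Echo, 19, 16, white), (Wes, 22, Echo, 19, 37, gold), (Wes, 34, Echo, 2, 16, white), (Wes, 34, Echo, 2, 37, gold), (Wes, 37, Gamma, 39, 16, white), (Wes, 37, Gamma, 39, 37, gold), (Wes, 5, Argo, 16, 16, white), (Wes, 5, Argo, 16, 37, gold), (Yan, 18, Nova, 7, 20, gold), (Yan, 18, Nova, 7, 26, black), (Yan, 18, Nova, 7, 29, blue), (Yan, 18, Nova, 7, 33, black), (Yan, 22, Vega, 10, 20, gold), (Yan, 22, Vega, 10, 26, black), (Yan, 22, Vega, 10, 29, blue), (Yan, 22, Vega, 10, 33, black), (Yan, 36, Zephyr, 27, 20, gold), (Yan, 36, Zephyr, 27, 26, black), (Yan, 36, Zephyr, 27, 29, blue), (Yan, 36, Zephyr, 27, 33, black)}.
Filtering on qty > 13 leaves {(Bo, 20, Beta, 24, 28, white), (Wes, 15, Lyra, 34, 16, white), (Wes, 15, Lyra, 34, 37, gold), (Wes, 22, Echo, 19, 16, white), (Wes, 22, Echo, 19, 37, gold), (Wes, 34, Echo, 2, 16, white), (Wes, 34, Echo, 2, 37, gold), (Wes, 37, Gamma, 39, 16, white), (Wes, 37, Gamma, 39, 37, gold), (Yan, 18, Nova, 7, 20, gold), (Yan, 18, Nova, 7, 26, black), (Yan, 18, Nova, 7, 29, blue), (Yan, 18, Nova, 7, 33, black), (Yan, 22, Vega, 10, 20, gold), (Yan, 22, Vega, 10, 26, black), (Yan, 22, Vega, 10, 29, blue), (Yan, 22, Vega, 10, 33, black), (Yan, 36, Zephyr, 27, 20, gold), (Yan, 36, Zephyr, 27, 26, black), (Yan, 36, Zephyr, 27, 29, blue), (Yan, 36, Zephyr, 27, 33, black)}.
Filtering on cost != 20 leaves {(Bo, 20, Beta, 24, 28, white), (Wes, 15, Lyra, 34, 16, white), (Wes, 15, Lyra, 34, 37, gold), (Wes, 22, Echo, 19, 16, white), (Wes, 22, Echo, 19, 37, gold), (Wes, 34, Echo, 2, 16, white), (Wes, 34, Echo, 2, 37, gold), (Wes, 37, Gamma, 39, 16, white), (Wes, 37, Gamma, 39, 37, gold), (Yan, 18, Nova, 7, 26, black), (Yan, 18, Nova, 7, 29, blue), (Yan, 18, Nova, 7, 33, black), (Yan, 22, Vega, 10, 26, black), (Yan, 22, Vega, 10, 29, blue), (Yan, 22, Vega, 10, 33, black), (Yan, 36, Zephyr, 27, 26, black), (Yan, 36, Zephyr, 27, 29, blue), (Yan, 36, Zephyr, 27, 33, black)}.
π_{sname, pname} gives {(Bo, Beta), (Wes, Echo), (Wes, Gamma), (Wes, Lyra), (Yan, Nova), (Yan, Vega), (Yan, Zephyr)} (11 duplicate(s) eliminated).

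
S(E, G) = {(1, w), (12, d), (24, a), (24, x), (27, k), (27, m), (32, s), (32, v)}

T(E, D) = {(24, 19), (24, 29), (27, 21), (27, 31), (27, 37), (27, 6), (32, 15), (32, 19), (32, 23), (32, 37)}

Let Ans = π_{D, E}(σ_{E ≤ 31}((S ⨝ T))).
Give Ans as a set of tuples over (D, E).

Joining S and T on E yields {(24, a, 19), (24, a, 29), (24, x, 19), (24, x, 29), (27, k, 21), (27, k, 31), (27, k, 37), (27, k, 6), (27, m, 21), (27, m, 31), (27, m, 37), (27, m, 6), (32, s, 15), (32, s, 19), (32, s, 23), (32, s, 37), (32, v, 15), (32, v, 19), (32, v, 23), (32, v, 37)}.
Filtering on E ≤ 31 leaves {(24, a, 19), (24, a, 29), (24, x, 19), (24, x, 29), (27, k, 21), (27, k, 31), (27, k, 37), (27, k, 6), (27, m, 21), (27, m, 31), (27, m, 37), (27, m, 6)}.
Projecting to D, E (6 duplicate(s) eliminated): {(19, 24), (21, 27), (29, 24), (31, 27), (37, 27), (6, 27)}

{(19, 24), (21, 27), (29, 24), (31, 27), (37, 27), (6, 27)}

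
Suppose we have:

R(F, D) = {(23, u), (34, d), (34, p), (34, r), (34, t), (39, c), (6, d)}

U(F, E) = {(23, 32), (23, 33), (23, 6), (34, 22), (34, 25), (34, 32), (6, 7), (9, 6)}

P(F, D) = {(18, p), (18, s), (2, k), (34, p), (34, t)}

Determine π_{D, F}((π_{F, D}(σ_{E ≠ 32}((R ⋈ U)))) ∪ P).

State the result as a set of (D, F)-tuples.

Joining R and U on F yields {(23, u, 32), (23, u, 33), (23, u, 6), (34, d, 22), (34, d, 25), (34, d, 32), (34, p, 22), (34, p, 25), (34, p, 32), (34, r, 22), (34, r, 25), (34, r, 32), (34, t, 22), (34, t, 25), (34, t, 32), (6, d, 7)}.
Filtering on E ≠ 32 leaves {(23, u, 33), (23, u, 6), (34, d, 22), (34, d, 25), (34, p, 22), (34, p, 25), (34, r, 22), (34, r, 25), (34, t, 22), (34, t, 25), (6, d, 7)}.
Projecting to F, D (5 duplicate(s) eliminated): {(23, u), (34, d), (34, p), (34, r), (34, t), (6, d)}
Taking the union: {(18, p), (18, s), (2, k), (23, u), (34, d), (34, p), (34, r), (34, t), (6, d)}
Projecting to D, F: {(d, 34), (d, 6), (k, 2), (p, 18), (p, 34), (r, 34), (s, 18), (t, 34), (u, 23)}

{(d, 34), (d, 6), (k, 2), (p, 18), (p, 34), (r, 34), (s, 18), (t, 34), (u, 23)}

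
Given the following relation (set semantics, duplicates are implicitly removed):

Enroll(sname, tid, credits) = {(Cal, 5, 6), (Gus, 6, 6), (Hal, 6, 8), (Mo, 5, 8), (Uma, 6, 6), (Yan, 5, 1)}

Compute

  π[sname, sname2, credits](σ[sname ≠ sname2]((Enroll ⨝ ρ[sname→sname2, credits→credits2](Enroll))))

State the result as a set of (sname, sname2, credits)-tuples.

ρ[sname→sname2, credits→credits2]: schema becomes (sname2, tid, credits2); tuples unchanged.
Joining Enroll and ρ[sname→sname2, credits→credits2](Enroll) on tid yields {(Cal, 5, 6, Cal, 6), (Cal, 5, 6, Mo, 8), (Cal, 5, 6, Yan, 1), (Gus, 6, 6, Gus, 6), (Gus, 6, 6, Hal, 8), (Gus, 6, 6, Uma, 6), (Hal, 6, 8, Gus, 6), (Hal, 6, 8, Hal, 8), (Hal, 6, 8, Uma, 6), (Mo, 5, 8, Cal, 6), (Mo, 5, 8, Mo, 8), (Mo, 5, 8, Yan, 1), (Uma, 6, 6, Gus, 6), (Uma, 6, 6, Hal, 8), (Uma, 6, 6, Uma, 6), (Yan, 5, 1, Cal, 6), (Yan, 5, 1, Mo, 8), (Yan, 5, 1, Yan, 1)}.
Apply σ_{sname ≠ sname2}; surviving tuples: {(Cal, 5, 6, Mo, 8), (Cal, 5, 6, Yan, 1), (Gus, 6, 6, Hal, 8), (Gus, 6, 6, Uma, 6), (Hal, 6, 8, Gus, 6), (Hal, 6, 8, Uma, 6), (Mo, 5, 8, Cal, 6), (Mo, 5, 8, Yan, 1), (Uma, 6, 6, Gus, 6), (Uma, 6, 6, Hal, 8), (Yan, 5, 1, Cal, 6), (Yan, 5, 1, Mo, 8)}
Keep only column(s) sname, sname2, credits: {(Cal, Mo, 6), (Cal, Yan, 6), (Gus, Hal, 6), (Gus, Uma, 6), (Hal, Gus, 8), (Hal, Uma, 8), (Mo, Cal, 8), (Mo, Yan, 8), (Uma, Gus, 6), (Uma, Hal, 6), (Yan, Cal, 1), (Yan, Mo, 1)}

{(Cal, Mo, 6), (Cal, Yan, 6), (Gus, Hal, 6), (Gus, Uma, 6), (Hal, Gus, 8), (Hal, Uma, 8), (Mo, Cal, 8), (Mo, Yan, 8), (Uma, Gus, 6), (Uma, Hal, 6), (Yan, Cal, 1), (Yan, Mo, 1)}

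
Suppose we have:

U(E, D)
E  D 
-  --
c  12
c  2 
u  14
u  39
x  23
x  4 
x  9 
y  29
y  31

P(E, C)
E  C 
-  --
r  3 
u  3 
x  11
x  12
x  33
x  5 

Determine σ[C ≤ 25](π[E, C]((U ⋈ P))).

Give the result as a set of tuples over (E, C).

Joining U and P on E yields {(u, 14, 3), (u, 39, 3), (x, 23, 11), (x, 23, 12), (x, 23, 33), (x, 23, 5), (x, 4, 11), (x, 4, 12), (x, 4, 33), (x, 4, 5), (x, 9, 11), (x, 9, 12), (x, 9, 33), (x, 9, 5)}.
Keep only column(s) E, C (9 duplicate(s) eliminated): {(u, 3), (x, 11), (x, 12), (x, 33), (x, 5)}
Selection C ≤ 25: {(u, 3), (x, 11), (x, 12), (x, 5)}

{(u, 3), (x, 11), (x, 12), (x, 5)}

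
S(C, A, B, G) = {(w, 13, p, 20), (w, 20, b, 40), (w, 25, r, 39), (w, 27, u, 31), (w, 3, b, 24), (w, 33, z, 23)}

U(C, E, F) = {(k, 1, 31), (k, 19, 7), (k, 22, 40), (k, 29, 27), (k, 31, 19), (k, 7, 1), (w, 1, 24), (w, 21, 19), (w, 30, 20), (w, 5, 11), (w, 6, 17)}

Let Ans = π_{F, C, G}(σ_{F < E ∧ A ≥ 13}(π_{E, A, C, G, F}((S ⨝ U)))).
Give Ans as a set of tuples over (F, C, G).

{(19, w, 20), (19, w, 23), (19, w, 31), (19, w, 39), (19, w, 40), (20, w, 20), (20, w, 23), (20, w, 31), (20, w, 39), (20, w, 40)}

Joining S and U on C yields {(w, 13, p, 20, 1, 24), (w, 13, p, 20, 21, 19), (w, 13, p, 20, 30, 20), (w, 13, p, 20, 5, 11), (w, 13, p, 20, 6, 17), (w, 20, b, 40, 1, 24), (w, 20, b, 40, 21, 19), (w, 20, b, 40, 30, 20), (w, 20, b, 40, 5, 11), (w, 20, b, 40, 6, 17), (w, 25, r, 39, 1, 24), (w, 25, r, 39, 21, 19), (w, 25, r, 39, 30, 20), (w, 25, r, 39, 5, 11), (w, 25, r, 39, 6, 17), (w, 27, u, 31, 1, 24), (w, 27, u, 31, 21, 19), (w, 27, u, 31, 30, 20), (w, 27, u, 31, 5, 11), (w, 27, u, 31, 6, 17), (w, 3, b, 24, 1, 24), (w, 3, b, 24, 21, 19), (w, 3, b, 24, 30, 20), (w, 3, b, 24, 5, 11), (w, 3, b, 24, 6, 17), (w, 33, z, 23, 1, 24), (w, 33, z, 23, 21, 19), (w, 33, z, 23, 30, 20), (w, 33, z, 23, 5, 11), (w, 33, z, 23, 6, 17)}.
π[E, A, C, G, F]: project onto (E, A, C, G, F) → {(1, 13, w, 20, 24), (1, 20, w, 40, 24), (1, 25, w, 39, 24), (1, 27, w, 31, 24), (1, 3, w, 24, 24), (1, 33, w, 23, 24), (21, 13, w, 20, 19), (21, 20, w, 40, 19), (21, 25, w, 39, 19), (21, 27, w, 31, 19), (21, 3, w, 24, 19), (21, 33, w, 23, 19), (30, 13, w, 20, 20), (30, 20, w, 40, 20), (30, 25, w, 39, 20), (30, 27, w, 31, 20), (30, 3, w, 24, 20), (30, 33, w, 23, 20), (5, 13, w, 20, 11), (5, 20, w, 40, 11), (5, 25, w, 39, 11), (5, 27, w, 31, 11), (5, 3, w, 24, 11), (5, 33, w, 23, 11), (6, 13, w, 20, 17), (6, 20, w, 40, 17), (6, 25, w, 39, 17), (6, 27, w, 31, 17), (6, 3, w, 24, 17), (6, 33, w, 23, 17)}
σ[F < E ∧ A ≥ 13]: keep tuples satisfying F < E ∧ A ≥ 13 → {(21, 13, w, 20, 19), (21, 20, w, 40, 19), (21, 25, w, 39, 19), (21, 27, w, 31, 19), (21, 33, w, 23, 19), (30, 13, w, 20, 20), (30, 20, w, 40, 20), (30, 25, w, 39, 20), (30, 27, w, 31, 20), (30, 33, w, 23, 20)}
π[F, C, G]: project onto (F, C, G) → {(19, w, 20), (19, w, 23), (19, w, 31), (19, w, 39), (19, w, 40), (20, w, 20), (20, w, 23), (20, w, 31), (20, w, 39), (20, w, 40)}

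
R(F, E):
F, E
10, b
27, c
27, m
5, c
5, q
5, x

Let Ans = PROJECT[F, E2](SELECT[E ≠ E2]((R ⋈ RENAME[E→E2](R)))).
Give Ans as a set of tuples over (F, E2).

{(27, c), (27, m), (5, c), (5, q), (5, x)}

ρ[E→E2]: schema becomes (F, E2); tuples unchanged.
R ⋈ RENAME[E→E2](R) (natural join on F): {(10, b, b), (27, c, c), (27, c, m), (27, m, c), (27, m, m), (5, c, c), (5, c, q), (5, c, x), (5, q, c), (5, q, q), (5, q, x), (5, x, c), (5, x, q), (5, x, x)}
Apply σ_{E ≠ E2}; surviving tuples: {(27, c, m), (27, m, c), (5, c, q), (5, c, x), (5, q, c), (5, q, x), (5, x, c), (5, x, q)}
π_{F, E2} gives {(27, c), (27, m), (5, c), (5, q), (5, x)} (3 duplicate(s) eliminated).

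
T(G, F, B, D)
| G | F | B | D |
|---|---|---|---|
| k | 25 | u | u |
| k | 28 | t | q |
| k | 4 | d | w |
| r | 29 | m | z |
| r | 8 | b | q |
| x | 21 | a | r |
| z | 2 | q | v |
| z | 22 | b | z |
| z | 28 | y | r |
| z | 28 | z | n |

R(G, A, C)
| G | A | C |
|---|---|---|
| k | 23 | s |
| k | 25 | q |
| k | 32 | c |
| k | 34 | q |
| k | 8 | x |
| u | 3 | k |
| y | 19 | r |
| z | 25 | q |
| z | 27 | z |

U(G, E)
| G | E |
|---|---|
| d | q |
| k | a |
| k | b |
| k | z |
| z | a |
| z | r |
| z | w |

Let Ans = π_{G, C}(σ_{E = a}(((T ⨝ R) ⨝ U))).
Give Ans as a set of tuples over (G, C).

Natural join on G: {(k, 25, u, u, 23, s), (k, 25, u, u, 25, q), (k, 25, u, u, 32, c), (k, 25, u, u, 34, q), (k, 25, u, u, 8, x), (k, 28, t, q, 23, s), (k, 28, t, q, 25, q), (k, 28, t, q, 32, c), (k, 28, t, q, 34, q), (k, 28, t, q, 8, x), (k, 4, d, w, 23, s), (k, 4, d, w, 25, q), (k, 4, d, w, 32, c), (k, 4, d, w, 34, q), (k, 4, d, w, 8, x), (z, 2, q, v, 25, q), (z, 2, q, v, 27, z), (z, 22, b, z, 25, q), (z, 22, b, z, 27, z), (z, 28, y, r, 25, q), (z, 28, y, r, 27, z), (z, 28, z, n, 25, q), (z, 28, z, n, 27, z)}
Natural join on G: {(k, 25, u, u, 23, s, a), (k, 25, u, u, 23, s, b), (k, 25, u, u, 23, s, z), (k, 25, u, u, 25, q, a), (k, 25, u, u, 25, q, b), (k, 25, u, u, 25, q, z), (k, 25, u, u, 32, c, a), (k, 25, u, u, 32, c, b), (k, 25, u, u, 32, c, z), (k, 25, u, u, 34, q, a), (k, 25, u, u, 34, q, b), (k, 25, u, u, 34, q, z), (k, 25, u, u, 8, x, a), (k, 25, u, u, 8, x, b), (k, 25, u, u, 8, x, z), (k, 28, t, q, 23, s, a), (k, 28, t, q, 23, s, b), (k, 28, t, q, 23, s, z), (k, 28, t, q, 25, q, a), (k, 28, t, q, 25, q, b), (k, 28, t, q, 25, q, z), (k, 28, t, q, 32, c, a), (k, 28, t, q, 32, c, b), (k, 28, t, q, 32, c, z), (k, 28, t, q, 34, q, a), (k, 28, t, q, 34, q, b), (k, 28, t, q, 34, q, z), (k, 28, t, q, 8, x, a), (k, 28, t, q, 8, x, b), (k, 28, t, q, 8, x, z), (k, 4, d, w, 23, s, a), (k, 4, d, w, 23, s, b), (k, 4, d, w, 23, s, z), (k, 4, d, w, 25, q, a), (k, 4, d, w, 25, q, b), (k, 4, d, w, 25, q, z), (k, 4, d, w, 32, c, a), (k, 4, d, w, 32, c, b), (k, 4, d, w, 32, c, z), (k, 4, d, w, 34, q, a), (k, 4, d, w, 34, q, b), (k, 4, d, w, 34, q, z), (k, 4, d, w, 8, x, a), (k, 4, d, w, 8, x, b), (k, 4, d, w, 8, x, z), (z, 2, q, v, 25, q, a), (z, 2, q, v, 25, q, r), (z, 2, q, v, 25, q, w), (z, 2, q, v, 27, z, a), (z, 2, q, v, 27, z, r), (z, 2, q, v, 27, z, w), (z, 22, b, z, 25, q, a), (z, 22, b, z, 25, q, r), (z, 22, b, z, 25, q, w), (z, 22, b, z, 27, z, a), (z, 22, b, z, 27, z, r), (z, 22, b, z, 27, z, w), (z, 28, y, r, 25, q, a), (z, 28, y, r, 25, q, r), (z, 28, y, r, 25, q, w), (z, 28, y, r, 27, z, a), (z, 28, y, r, 27, z, r), (z, 28, y, r, 27, z, w), (z, 28, z, n, 25, q, a), (z, 28, z, n, 25, q, r), (z, 28, z, n, 25, q, w), (z, 28, z, n, 27, z, a), (z, 28, z, n, 27, z, r), (z, 28, z, n, 27, z, w)}
σ[E = a]: keep tuples satisfying E = a → {(k, 25, u, u, 23, s, a), (k, 25, u, u, 25, q, a), (k, 25, u, u, 32, c, a), (k, 25, u, u, 34, q, a), (k, 25, u, u, 8, x, a), (k, 28, t, q, 23, s, a), (k, 28, t, q, 25, q, a), (k, 28, t, q, 32, c, a), (k, 28, t, q, 34, q, a), (k, 28, t, q, 8, x, a), (k, 4, d, w, 23, s, a), (k, 4, d, w, 25, q, a), (k, 4, d, w, 32, c, a), (k, 4, d, w, 34, q, a), (k, 4, d, w, 8, x, a), (z, 2, q, v, 25, q, a), (z, 2, q, v, 27, z, a), (z, 22, b, z, 25, q, a), (z, 22, b, z, 27, z, a), (z, 28, y, r, 25, q, a), (z, 28, y, r, 27, z, a), (z, 28, z, n, 25, q, a), (z, 28, z, n, 27, z, a)}
Keep only column(s) G, C (17 duplicate(s) eliminated): {(k, c), (k, q), (k, s), (k, x), (z, q), (z, z)}

{(k, c), (k, q), (k, s), (k, x), (z, q), (z, z)}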